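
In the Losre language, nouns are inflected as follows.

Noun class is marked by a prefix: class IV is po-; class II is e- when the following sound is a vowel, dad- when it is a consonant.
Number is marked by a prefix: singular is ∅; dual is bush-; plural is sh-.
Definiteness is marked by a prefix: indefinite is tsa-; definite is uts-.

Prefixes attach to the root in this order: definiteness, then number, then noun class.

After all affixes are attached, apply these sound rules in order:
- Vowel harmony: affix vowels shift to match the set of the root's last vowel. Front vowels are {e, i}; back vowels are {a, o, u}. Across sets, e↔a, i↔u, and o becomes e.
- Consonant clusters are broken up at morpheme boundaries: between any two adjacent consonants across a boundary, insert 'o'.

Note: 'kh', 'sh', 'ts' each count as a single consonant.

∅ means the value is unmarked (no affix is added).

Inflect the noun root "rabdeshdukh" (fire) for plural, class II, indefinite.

dadoshotsarabdeshdukh

Attach definiteness indefinite tsa- → tsarabdeshdukh.
Attach number plural sh- → shtsarabdeshdukh.
Attach noun class class II dad- (before consonant 'sh') → dadshtsarabdeshdukh.
Vowel harmony: no change.
Apply epenthesis: dadshtsarabdeshdukh → dadoshotsarabdeshdukh.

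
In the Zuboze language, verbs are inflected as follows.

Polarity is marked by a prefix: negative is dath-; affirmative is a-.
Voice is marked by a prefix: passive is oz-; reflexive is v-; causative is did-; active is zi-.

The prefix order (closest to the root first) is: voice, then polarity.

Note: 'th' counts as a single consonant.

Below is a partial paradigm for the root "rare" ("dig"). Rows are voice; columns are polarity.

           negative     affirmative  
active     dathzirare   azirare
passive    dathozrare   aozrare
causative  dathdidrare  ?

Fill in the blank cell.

adidrare

Attach voice causative did- → didrare.
Attach polarity affirmative a- → adidrare.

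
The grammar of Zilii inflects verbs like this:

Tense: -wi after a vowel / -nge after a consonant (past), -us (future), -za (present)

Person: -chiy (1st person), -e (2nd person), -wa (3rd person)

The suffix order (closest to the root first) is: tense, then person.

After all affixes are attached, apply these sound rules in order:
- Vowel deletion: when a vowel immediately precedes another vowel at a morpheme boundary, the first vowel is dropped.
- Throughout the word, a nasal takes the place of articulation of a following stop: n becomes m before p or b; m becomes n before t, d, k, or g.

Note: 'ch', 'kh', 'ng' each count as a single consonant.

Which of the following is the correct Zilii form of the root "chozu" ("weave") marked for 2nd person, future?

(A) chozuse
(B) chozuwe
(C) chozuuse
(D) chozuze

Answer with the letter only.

Attach tense future -us → chozuus.
Attach person 2nd person -e → chozuuse.
Apply vowel deletion: chozuuse → chozuse.
Nasal assimilation: no change.
So the correct form is chozuse, option (A).
(C) chozuuse is wrong: it fails to apply the sound rule(s).
(B) chozuwe is wrong: it uses past instead of future for tense.
(D) chozuze is wrong: it uses present instead of future for tense.

A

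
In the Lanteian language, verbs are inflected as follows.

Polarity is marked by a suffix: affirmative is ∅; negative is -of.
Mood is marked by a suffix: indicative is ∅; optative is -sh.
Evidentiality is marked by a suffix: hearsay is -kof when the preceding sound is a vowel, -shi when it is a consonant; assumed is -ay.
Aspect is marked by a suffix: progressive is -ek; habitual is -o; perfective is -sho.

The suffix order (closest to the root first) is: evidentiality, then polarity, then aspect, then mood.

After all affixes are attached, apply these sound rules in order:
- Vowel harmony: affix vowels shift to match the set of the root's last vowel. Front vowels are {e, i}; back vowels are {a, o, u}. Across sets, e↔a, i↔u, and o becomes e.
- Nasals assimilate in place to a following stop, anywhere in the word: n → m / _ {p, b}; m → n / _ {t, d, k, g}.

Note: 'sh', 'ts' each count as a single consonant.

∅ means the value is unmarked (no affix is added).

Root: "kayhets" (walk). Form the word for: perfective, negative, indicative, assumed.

Attach evidentiality assumed -ay → kayhetsay.
Attach polarity negative -of → kayhetsayof.
Attach aspect perfective -sho → kayhetsayofsho.
mood = indicative: zero marking, form stays kayhetsayofsho.
Apply vowel harmony: kayhetsayofsho → kayhetseyefshe.
Nasal assimilation: no change.

kayhetseyefshe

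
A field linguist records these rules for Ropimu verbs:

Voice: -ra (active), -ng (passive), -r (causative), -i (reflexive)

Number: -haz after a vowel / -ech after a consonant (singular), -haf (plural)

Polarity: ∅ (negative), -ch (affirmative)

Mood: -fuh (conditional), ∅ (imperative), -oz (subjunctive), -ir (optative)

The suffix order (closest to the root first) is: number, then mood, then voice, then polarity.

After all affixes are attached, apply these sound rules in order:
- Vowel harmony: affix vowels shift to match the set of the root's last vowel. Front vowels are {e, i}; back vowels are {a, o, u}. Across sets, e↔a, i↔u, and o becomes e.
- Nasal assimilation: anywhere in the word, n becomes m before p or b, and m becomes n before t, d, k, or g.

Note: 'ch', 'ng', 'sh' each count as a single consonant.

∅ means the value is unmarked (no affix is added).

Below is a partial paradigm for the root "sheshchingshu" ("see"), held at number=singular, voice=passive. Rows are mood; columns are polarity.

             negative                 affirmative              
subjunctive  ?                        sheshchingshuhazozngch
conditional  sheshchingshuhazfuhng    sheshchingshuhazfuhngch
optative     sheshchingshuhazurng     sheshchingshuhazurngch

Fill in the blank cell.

sheshchingshuhazozng

Attach number singular -haz (after vowel 'u') → sheshchingshuhaz.
Attach mood subjunctive -oz → sheshchingshuhazoz.
Attach voice passive -ng → sheshchingshuhazozng.
polarity = negative: zero marking, form stays sheshchingshuhazozng.
Vowel harmony: no change.
Nasal assimilation: no change.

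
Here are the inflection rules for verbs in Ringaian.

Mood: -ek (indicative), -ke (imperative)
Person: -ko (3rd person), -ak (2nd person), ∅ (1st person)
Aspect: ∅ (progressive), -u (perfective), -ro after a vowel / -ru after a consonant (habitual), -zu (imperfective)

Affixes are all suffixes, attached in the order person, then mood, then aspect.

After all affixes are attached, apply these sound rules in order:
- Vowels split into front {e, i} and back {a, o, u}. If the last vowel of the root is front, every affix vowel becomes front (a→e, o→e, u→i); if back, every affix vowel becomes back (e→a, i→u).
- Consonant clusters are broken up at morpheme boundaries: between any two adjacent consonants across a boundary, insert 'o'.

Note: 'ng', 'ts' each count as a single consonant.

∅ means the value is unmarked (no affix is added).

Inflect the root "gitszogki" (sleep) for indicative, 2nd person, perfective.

gitszogkiekeki

Attach person 2nd person -ak → gitszogkiak.
Attach mood indicative -ek → gitszogkiakek.
Attach aspect perfective -u → gitszogkiakeku.
Apply vowel harmony: gitszogkiakeku → gitszogkiekeki.
Epenthesis: no change.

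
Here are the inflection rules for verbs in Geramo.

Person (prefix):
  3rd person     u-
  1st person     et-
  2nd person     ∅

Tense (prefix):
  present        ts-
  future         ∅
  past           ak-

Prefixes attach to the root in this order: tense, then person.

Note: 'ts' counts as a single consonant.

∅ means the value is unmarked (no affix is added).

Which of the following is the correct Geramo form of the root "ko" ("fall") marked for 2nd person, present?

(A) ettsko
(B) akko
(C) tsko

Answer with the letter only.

C

Attach tense present ts- → tsko.
person = 2nd person: zero marking, form stays tsko.
So the correct form is tsko, option (C).
(A) ettsko is wrong: it uses 1st person instead of 2nd person for person.
(B) akko is wrong: it uses past instead of present for tense.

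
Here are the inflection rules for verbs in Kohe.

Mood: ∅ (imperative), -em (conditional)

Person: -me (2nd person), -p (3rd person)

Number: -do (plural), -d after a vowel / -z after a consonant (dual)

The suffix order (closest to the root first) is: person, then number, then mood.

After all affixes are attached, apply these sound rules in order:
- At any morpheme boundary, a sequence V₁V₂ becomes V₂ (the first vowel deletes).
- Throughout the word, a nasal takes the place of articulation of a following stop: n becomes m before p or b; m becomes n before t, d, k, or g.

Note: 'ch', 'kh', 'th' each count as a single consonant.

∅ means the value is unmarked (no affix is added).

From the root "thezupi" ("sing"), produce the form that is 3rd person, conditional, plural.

thezupipdem

Attach person 3rd person -p → thezupip.
Attach number plural -do → thezupipdo.
Attach mood conditional -em → thezupipdoem.
Apply vowel deletion: thezupipdoem → thezupipdem.
Nasal assimilation: no change.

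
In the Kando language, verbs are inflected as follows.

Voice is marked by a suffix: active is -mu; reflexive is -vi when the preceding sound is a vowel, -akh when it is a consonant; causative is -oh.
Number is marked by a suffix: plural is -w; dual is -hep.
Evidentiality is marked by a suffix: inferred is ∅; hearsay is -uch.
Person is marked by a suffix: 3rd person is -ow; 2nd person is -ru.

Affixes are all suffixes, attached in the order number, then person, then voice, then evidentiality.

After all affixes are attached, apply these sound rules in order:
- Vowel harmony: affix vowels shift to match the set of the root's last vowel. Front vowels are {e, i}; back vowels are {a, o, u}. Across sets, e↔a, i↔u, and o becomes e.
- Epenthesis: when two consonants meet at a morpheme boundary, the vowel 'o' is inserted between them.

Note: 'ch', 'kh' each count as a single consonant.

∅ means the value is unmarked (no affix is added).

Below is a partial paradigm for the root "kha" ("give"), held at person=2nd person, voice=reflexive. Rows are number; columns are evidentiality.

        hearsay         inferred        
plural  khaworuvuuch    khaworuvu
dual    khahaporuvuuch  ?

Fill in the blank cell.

khahaporuvu

Attach number dual -hep → khahep.
Attach person 2nd person -ru → khahepru.
Attach voice reflexive -vi (after vowel 'u') → khahepruvi.
evidentiality = inferred: zero marking, form stays khahepruvi.
Apply vowel harmony: khahepruvi → khahapruvu.
Apply epenthesis: khahapruvu → khahaporuvu.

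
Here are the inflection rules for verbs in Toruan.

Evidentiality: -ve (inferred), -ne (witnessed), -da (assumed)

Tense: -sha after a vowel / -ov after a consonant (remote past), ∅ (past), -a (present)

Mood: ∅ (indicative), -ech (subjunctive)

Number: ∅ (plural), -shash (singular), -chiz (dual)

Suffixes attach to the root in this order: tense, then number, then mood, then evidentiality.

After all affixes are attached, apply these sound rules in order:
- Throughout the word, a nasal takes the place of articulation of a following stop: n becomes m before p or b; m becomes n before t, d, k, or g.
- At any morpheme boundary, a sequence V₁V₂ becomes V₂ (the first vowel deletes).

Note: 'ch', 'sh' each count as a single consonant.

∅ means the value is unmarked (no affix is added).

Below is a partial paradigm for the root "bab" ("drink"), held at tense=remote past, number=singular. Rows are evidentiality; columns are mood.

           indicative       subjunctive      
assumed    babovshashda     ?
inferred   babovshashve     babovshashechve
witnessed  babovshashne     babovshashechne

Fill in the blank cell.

Attach tense remote past -ov (after consonant 'b') → babov.
Attach number singular -shash → babovshash.
Attach mood subjunctive -ech → babovshashech.
Attach evidentiality assumed -da → babovshashechda.
Nasal assimilation: no change.
Vowel deletion: no change.

babovshashechda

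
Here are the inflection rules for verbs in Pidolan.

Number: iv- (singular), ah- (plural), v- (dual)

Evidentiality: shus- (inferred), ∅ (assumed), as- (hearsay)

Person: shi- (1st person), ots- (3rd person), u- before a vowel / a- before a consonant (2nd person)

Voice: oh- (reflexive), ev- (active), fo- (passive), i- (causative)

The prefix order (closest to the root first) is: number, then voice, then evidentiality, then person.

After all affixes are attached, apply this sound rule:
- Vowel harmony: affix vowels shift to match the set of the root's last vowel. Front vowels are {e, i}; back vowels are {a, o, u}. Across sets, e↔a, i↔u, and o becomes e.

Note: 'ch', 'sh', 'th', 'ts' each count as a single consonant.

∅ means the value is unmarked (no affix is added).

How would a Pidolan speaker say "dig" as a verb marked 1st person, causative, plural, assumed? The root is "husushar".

shuuahhusushar

Attach number plural ah- → ahhusushar.
Attach voice causative i- → iahhusushar.
evidentiality = assumed: zero marking, form stays iahhusushar.
Attach person 1st person shi- → shiiahhusushar.
Apply vowel harmony: shiiahhusushar → shuuahhusushar.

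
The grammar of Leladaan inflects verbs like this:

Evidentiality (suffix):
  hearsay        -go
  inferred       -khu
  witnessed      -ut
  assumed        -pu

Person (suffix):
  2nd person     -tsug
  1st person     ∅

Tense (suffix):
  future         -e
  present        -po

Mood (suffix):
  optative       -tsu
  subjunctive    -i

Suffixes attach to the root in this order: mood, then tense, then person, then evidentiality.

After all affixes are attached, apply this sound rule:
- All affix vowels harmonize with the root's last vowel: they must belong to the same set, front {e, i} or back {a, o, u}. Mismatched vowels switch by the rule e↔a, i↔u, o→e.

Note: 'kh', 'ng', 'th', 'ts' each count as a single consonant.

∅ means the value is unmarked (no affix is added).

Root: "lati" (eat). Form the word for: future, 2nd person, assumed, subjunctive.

latiietsigpi

Attach mood subjunctive -i → latii.
Attach tense future -e → latiie.
Attach person 2nd person -tsug → latiietsug.
Attach evidentiality assumed -pu → latiietsugpu.
Apply vowel harmony: latiietsugpu → latiietsigpi.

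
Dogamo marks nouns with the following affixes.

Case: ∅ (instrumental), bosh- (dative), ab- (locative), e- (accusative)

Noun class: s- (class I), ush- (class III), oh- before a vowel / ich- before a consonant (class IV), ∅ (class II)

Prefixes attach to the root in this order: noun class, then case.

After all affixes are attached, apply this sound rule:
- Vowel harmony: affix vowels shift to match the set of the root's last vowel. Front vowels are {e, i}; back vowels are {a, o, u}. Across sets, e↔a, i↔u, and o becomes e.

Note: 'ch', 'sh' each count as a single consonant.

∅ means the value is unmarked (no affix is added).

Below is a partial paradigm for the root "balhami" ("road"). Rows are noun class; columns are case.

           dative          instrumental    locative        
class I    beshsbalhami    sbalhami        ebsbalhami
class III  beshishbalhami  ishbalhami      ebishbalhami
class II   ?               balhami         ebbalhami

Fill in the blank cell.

noun class = class II: zero marking, form stays balhami.
Attach case dative bosh- → boshbalhami.
Apply vowel harmony: boshbalhami → beshbalhami.

beshbalhami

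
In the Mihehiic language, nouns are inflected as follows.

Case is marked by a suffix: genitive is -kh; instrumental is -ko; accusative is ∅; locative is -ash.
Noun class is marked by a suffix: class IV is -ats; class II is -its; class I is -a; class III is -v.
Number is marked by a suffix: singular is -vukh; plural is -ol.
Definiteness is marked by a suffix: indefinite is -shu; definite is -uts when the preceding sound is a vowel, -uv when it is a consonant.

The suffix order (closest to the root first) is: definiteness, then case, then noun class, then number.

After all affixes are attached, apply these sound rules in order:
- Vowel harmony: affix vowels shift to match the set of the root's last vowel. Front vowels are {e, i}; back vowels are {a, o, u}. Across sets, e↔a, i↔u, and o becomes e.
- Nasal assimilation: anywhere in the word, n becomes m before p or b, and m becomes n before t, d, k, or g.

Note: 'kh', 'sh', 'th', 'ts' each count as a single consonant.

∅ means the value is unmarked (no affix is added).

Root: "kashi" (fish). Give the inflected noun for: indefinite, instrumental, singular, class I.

Attach definiteness indefinite -shu → kashishu.
Attach case instrumental -ko → kashishuko.
Attach noun class class I -a → kashishukoa.
Attach number singular -vukh → kashishukoavukh.
Apply vowel harmony: kashishukoavukh → kashishikeevikh.
Nasal assimilation: no change.

kashishikeevikh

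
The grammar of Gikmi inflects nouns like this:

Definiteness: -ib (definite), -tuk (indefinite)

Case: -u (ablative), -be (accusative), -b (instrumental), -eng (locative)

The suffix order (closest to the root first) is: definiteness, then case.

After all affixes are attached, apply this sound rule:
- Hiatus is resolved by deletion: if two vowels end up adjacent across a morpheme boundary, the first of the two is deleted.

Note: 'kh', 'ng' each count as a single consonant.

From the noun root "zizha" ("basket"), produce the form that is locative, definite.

zizhibeng

Attach definiteness definite -ib → zizhaib.
Attach case locative -eng → zizhaibeng.
Apply vowel deletion: zizhaibeng → zizhibeng.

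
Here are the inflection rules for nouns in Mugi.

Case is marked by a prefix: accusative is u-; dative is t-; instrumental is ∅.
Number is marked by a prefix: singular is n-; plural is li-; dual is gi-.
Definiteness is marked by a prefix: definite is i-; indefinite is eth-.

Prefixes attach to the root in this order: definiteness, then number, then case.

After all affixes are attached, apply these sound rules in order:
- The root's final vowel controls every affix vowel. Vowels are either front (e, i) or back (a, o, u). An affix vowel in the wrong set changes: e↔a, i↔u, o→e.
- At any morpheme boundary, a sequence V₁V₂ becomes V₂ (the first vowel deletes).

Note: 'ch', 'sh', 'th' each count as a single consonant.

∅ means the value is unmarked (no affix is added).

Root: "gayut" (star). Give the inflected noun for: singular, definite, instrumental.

nugayut

Attach definiteness definite i- → igayut.
Attach number singular n- → nigayut.
case = instrumental: zero marking, form stays nigayut.
Apply vowel harmony: nigayut → nugayut.
Vowel deletion: no change.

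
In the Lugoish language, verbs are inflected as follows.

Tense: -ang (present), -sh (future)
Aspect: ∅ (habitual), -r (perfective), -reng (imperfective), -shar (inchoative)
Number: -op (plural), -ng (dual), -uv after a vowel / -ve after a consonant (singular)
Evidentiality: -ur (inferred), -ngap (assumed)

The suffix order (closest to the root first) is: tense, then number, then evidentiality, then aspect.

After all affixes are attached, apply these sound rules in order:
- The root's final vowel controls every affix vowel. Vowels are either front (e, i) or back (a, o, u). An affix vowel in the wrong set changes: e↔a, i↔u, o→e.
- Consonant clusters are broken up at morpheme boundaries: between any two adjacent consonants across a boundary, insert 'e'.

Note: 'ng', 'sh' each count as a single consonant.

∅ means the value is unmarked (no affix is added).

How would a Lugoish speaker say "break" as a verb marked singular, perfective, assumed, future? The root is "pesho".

peshoshevangaper

Attach tense future -sh → peshosh.
Attach number singular -ve (after consonant 'sh') → peshoshve.
Attach evidentiality assumed -ngap → peshoshvengap.
Attach aspect perfective -r → peshoshvengapr.
Apply vowel harmony: peshoshvengapr → peshoshvangapr.
Apply epenthesis: peshoshvangapr → peshoshevangaper.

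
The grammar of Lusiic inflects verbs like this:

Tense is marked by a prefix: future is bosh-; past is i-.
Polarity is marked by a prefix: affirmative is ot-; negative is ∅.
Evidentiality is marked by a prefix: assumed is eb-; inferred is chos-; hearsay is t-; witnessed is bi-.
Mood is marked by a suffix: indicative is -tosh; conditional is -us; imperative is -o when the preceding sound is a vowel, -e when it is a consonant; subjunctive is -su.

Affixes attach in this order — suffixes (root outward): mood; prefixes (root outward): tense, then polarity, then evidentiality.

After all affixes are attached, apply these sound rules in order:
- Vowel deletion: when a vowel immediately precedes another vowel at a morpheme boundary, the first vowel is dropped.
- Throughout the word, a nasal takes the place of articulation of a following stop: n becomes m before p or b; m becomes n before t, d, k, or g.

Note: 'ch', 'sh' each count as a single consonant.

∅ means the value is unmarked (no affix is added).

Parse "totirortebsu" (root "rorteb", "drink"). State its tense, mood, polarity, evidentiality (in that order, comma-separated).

Segment: t-ot-i-rorteb-su.
tense: i- → past.
mood: -su → subjunctive.
polarity: ot- → affirmative.
evidentiality: t- → hearsay.

past, subjunctive, affirmative, hearsay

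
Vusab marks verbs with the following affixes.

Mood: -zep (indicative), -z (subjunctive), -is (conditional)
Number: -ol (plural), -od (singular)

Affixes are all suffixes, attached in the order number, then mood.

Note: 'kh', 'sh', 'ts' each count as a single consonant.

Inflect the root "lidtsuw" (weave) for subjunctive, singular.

lidtsuwodz

Attach number singular -od → lidtsuwod.
Attach mood subjunctive -z → lidtsuwodz.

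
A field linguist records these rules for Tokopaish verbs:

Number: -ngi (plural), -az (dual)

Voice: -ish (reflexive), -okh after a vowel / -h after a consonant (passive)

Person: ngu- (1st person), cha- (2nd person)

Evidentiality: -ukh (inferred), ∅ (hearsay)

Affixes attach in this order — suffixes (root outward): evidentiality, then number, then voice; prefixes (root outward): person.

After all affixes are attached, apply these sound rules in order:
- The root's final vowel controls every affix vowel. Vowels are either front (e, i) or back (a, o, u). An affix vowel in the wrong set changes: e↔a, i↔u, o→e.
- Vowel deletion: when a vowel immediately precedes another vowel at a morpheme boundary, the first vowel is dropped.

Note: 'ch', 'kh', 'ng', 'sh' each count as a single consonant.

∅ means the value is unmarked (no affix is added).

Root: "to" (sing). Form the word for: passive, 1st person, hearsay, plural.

evidentiality = hearsay: zero marking, form stays to.
Attach number plural -ngi → tongi.
Attach person 1st person ngu- → ngutongi.
Attach voice passive -okh (after vowel 'i') → ngutongiokh.
Apply vowel harmony: ngutongiokh → ngutonguokh.
Apply vowel deletion: ngutonguokh → ngutongokh.

ngutongokh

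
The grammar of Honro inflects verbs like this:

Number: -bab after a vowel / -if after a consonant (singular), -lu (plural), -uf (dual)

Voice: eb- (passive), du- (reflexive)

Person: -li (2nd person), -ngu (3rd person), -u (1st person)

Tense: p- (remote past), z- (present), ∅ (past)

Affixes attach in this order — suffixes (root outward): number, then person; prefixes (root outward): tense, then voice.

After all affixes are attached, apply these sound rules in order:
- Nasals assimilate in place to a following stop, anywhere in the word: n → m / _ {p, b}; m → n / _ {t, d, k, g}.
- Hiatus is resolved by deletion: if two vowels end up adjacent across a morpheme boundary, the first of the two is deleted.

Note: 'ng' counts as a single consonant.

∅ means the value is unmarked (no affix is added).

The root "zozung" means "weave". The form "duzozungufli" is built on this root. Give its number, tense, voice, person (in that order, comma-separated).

dual, past, reflexive, 2nd person

Segment: du-zozung-uf-li.
number: -uf → dual.
tense: ∅ → past.
voice: du- → reflexive.
person: -li → 2nd person.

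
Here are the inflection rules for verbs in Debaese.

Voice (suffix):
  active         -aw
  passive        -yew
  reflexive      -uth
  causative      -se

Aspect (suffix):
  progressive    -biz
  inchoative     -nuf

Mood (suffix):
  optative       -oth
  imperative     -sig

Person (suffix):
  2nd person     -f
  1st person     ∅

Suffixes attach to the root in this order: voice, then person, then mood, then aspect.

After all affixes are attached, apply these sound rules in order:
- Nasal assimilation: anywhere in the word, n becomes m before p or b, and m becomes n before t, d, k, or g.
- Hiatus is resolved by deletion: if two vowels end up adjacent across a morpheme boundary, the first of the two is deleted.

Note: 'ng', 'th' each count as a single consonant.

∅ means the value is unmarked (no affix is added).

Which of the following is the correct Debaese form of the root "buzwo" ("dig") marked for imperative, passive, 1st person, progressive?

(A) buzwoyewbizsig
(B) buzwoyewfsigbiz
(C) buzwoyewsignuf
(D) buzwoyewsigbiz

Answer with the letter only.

Attach voice passive -yew → buzwoyew.
person = 1st person: zero marking, form stays buzwoyew.
Attach mood imperative -sig → buzwoyewsig.
Attach aspect progressive -biz → buzwoyewsigbiz.
Nasal assimilation: no change.
Vowel deletion: no change.
So the correct form is buzwoyewsigbiz, option (D).
(A) buzwoyewbizsig is wrong: it has the affixes in the wrong order.
(B) buzwoyewfsigbiz is wrong: it uses 2nd person instead of 1st person for person.
(C) buzwoyewsignuf is wrong: it uses inchoative instead of progressive for aspect.

D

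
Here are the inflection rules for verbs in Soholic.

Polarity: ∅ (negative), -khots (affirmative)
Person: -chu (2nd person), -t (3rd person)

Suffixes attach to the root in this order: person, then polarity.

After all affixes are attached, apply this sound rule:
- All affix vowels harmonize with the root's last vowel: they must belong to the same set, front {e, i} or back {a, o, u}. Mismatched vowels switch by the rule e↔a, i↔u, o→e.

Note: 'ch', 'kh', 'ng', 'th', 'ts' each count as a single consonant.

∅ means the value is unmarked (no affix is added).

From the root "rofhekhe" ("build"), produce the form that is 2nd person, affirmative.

Attach person 2nd person -chu → rofhekhechu.
Attach polarity affirmative -khots → rofhekhechukhots.
Apply vowel harmony: rofhekhechukhots → rofhekhechikhets.

rofhekhechikhets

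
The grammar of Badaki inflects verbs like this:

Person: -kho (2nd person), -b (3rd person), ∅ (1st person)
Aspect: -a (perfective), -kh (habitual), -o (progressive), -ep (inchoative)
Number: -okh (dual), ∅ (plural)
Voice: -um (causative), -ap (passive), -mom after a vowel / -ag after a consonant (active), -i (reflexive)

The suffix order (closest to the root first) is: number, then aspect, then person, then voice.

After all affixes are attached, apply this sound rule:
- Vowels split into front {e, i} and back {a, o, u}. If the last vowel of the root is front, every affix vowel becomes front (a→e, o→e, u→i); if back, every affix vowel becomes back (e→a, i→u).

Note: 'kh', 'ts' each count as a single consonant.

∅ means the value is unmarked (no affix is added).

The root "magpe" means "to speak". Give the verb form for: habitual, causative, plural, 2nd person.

number = plural: zero marking, form stays magpe.
Attach aspect habitual -kh → magpekh.
Attach person 2nd person -kho → magpekhkho.
Attach voice causative -um → magpekhkhoum.
Apply vowel harmony: magpekhkhoum → magpekhkheim.

magpekhkheim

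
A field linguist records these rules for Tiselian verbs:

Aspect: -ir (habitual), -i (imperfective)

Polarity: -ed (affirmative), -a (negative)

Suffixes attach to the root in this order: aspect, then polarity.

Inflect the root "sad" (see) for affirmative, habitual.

Attach aspect habitual -ir → sadir.
Attach polarity affirmative -ed → sadired.

sadired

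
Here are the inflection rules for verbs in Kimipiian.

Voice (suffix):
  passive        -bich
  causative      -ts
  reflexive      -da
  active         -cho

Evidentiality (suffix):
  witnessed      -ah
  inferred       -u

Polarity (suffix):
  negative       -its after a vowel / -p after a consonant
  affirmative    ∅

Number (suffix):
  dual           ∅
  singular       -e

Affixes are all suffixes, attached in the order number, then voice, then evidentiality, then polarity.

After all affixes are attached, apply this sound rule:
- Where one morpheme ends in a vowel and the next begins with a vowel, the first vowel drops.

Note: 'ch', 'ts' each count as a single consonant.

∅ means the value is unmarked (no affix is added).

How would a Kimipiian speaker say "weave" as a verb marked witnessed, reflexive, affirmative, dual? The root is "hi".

number = dual: zero marking, form stays hi.
Attach voice reflexive -da → hida.
Attach evidentiality witnessed -ah → hidaah.
polarity = affirmative: zero marking, form stays hidaah.
Apply vowel deletion: hidaah → hidah.

hidah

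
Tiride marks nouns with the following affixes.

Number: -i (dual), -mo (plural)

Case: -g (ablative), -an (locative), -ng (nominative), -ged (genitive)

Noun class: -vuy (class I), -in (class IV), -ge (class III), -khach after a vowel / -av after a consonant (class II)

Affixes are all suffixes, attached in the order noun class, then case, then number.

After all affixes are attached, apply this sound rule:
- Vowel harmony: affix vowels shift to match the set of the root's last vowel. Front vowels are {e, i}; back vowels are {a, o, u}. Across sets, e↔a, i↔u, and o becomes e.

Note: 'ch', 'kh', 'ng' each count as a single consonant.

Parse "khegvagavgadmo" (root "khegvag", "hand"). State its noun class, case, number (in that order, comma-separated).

Segment: khegvag-av-ged-mo.
noun class: -khach/av → class II.
case: -ged → genitive.
number: -mo → plural.

class II, genitive, plural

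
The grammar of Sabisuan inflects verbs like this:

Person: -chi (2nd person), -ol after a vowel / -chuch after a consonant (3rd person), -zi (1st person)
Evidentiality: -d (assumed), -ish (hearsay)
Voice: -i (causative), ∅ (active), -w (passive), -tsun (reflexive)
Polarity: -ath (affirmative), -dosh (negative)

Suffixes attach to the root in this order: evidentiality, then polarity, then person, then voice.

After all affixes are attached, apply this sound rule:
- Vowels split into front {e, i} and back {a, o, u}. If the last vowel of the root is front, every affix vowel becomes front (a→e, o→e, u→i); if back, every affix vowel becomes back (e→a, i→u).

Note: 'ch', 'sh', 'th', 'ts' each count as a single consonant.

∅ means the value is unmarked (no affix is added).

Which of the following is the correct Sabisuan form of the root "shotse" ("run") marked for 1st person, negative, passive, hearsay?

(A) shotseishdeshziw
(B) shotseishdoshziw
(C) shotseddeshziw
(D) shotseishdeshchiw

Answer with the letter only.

A

Attach evidentiality hearsay -ish → shotseish.
Attach polarity negative -dosh → shotseishdosh.
Attach person 1st person -zi → shotseishdoshzi.
Attach voice passive -w → shotseishdoshziw.
Apply vowel harmony: shotseishdoshziw → shotseishdeshziw.
So the correct form is shotseishdeshziw, option (A).
(D) shotseishdeshchiw is wrong: it uses 2nd person instead of 1st person for person.
(B) shotseishdoshziw is wrong: it fails to apply the sound rule(s).
(C) shotseddeshziw is wrong: it uses assumed instead of hearsay for evidentiality.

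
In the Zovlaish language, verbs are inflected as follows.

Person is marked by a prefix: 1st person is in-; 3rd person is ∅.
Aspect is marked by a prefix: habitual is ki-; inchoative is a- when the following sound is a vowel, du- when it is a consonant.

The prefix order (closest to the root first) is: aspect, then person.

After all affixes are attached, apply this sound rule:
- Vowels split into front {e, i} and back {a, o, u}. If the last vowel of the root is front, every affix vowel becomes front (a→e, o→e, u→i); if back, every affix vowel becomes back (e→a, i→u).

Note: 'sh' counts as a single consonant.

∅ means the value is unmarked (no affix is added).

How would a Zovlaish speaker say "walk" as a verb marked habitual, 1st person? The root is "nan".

unkunan

Attach aspect habitual ki- → kinan.
Attach person 1st person in- → inkinan.
Apply vowel harmony: inkinan → unkunan.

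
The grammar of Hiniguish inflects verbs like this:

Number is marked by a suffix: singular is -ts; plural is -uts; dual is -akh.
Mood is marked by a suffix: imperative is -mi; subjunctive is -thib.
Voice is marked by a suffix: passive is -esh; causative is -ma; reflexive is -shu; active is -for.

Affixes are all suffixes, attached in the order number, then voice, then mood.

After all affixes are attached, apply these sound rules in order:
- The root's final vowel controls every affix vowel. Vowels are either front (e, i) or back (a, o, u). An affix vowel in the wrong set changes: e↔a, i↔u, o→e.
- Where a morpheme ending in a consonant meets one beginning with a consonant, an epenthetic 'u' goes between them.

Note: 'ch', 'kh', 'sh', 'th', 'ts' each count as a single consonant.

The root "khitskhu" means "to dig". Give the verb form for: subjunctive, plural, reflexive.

Attach number plural -uts → khitskhuuts.
Attach voice reflexive -shu → khitskhuutsshu.
Attach mood subjunctive -thib → khitskhuutsshuthib.
Apply vowel harmony: khitskhuutsshuthib → khitskhuutsshuthub.
Apply epenthesis: khitskhuutsshuthub → khitskhuutsushuthub.

khitskhuutsushuthub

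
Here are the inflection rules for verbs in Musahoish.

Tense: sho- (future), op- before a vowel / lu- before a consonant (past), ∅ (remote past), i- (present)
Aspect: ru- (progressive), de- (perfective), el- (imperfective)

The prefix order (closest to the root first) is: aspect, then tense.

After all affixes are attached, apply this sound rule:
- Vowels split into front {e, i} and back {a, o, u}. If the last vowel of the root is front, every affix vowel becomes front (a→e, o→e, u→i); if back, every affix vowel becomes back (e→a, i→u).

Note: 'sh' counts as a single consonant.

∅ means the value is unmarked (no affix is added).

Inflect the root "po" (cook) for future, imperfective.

Attach aspect imperfective el- → elpo.
Attach tense future sho- → shoelpo.
Apply vowel harmony: shoelpo → shoalpo.

shoalpo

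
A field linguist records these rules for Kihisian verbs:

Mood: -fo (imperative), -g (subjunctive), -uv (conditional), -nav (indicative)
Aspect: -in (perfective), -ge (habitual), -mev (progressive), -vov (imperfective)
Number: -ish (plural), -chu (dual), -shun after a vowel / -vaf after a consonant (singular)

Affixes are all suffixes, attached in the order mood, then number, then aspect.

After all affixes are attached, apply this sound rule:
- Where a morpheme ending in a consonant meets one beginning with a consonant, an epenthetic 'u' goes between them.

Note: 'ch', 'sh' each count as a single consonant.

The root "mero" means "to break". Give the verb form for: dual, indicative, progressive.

meronavuchumev

Attach mood indicative -nav → meronav.
Attach number dual -chu → meronavchu.
Attach aspect progressive -mev → meronavchumev.
Apply epenthesis: meronavchumev → meronavuchumev.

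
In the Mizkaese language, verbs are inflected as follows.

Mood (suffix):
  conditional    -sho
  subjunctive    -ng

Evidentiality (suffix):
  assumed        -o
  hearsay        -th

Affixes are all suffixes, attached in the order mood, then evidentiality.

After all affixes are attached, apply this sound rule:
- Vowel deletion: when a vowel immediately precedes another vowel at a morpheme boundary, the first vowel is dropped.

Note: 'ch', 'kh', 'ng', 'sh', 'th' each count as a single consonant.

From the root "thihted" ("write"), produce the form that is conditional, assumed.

Attach mood conditional -sho → thihtedsho.
Attach evidentiality assumed -o → thihtedshoo.
Apply vowel deletion: thihtedshoo → thihtedsho.

thihtedsho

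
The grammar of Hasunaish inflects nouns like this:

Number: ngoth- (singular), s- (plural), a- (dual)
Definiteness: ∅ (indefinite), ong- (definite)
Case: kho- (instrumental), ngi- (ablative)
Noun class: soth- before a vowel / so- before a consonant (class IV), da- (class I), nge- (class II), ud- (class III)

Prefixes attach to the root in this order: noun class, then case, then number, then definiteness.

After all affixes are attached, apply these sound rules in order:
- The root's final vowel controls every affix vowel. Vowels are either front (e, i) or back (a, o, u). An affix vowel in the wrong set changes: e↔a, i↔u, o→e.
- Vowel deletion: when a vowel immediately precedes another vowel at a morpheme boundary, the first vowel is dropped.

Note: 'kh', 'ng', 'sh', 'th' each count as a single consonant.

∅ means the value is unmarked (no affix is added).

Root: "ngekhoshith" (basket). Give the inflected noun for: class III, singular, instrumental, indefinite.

Attach noun class class III ud- → udngekhoshith.
Attach case instrumental kho- → khoudngekhoshith.
Attach number singular ngoth- → ngothkhoudngekhoshith.
definiteness = indefinite: zero marking, form stays ngothkhoudngekhoshith.
Apply vowel harmony: ngothkhoudngekhoshith → ngethkheidngekhoshith.
Apply vowel deletion: ngethkheidngekhoshith → ngethkhidngekhoshith.

ngethkhidngekhoshith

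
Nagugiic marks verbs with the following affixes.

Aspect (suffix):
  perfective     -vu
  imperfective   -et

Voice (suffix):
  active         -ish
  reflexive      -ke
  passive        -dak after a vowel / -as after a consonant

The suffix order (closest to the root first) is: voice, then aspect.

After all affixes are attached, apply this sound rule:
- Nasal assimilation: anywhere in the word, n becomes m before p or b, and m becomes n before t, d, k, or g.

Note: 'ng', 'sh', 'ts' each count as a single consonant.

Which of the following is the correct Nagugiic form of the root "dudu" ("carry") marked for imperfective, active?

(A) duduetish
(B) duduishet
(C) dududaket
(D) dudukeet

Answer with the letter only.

B

Attach voice active -ish → duduish.
Attach aspect imperfective -et → duduishet.
Nasal assimilation: no change.
So the correct form is duduishet, option (B).
(C) dududaket is wrong: it uses passive instead of active for voice.
(A) duduetish is wrong: it has the affixes in the wrong order.
(D) dudukeet is wrong: it uses reflexive instead of active for voice.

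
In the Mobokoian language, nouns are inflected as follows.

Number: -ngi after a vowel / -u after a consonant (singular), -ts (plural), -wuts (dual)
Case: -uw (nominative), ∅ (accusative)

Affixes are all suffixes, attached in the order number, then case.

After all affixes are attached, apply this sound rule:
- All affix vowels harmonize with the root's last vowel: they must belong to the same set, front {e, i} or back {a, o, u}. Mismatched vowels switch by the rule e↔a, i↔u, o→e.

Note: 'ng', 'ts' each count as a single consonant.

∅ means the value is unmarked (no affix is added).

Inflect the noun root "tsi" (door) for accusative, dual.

tsiwits

Attach number dual -wuts → tsiwuts.
case = accusative: zero marking, form stays tsiwuts.
Apply vowel harmony: tsiwuts → tsiwits.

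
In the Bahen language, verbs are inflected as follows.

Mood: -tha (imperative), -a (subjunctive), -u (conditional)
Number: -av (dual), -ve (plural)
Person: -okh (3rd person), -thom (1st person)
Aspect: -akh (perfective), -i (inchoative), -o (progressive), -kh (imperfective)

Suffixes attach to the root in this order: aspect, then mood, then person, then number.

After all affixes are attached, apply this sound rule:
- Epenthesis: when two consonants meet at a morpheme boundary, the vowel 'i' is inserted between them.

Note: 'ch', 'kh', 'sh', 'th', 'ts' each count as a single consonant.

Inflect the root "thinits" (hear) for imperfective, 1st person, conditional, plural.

Attach aspect imperfective -kh → thinitskh.
Attach mood conditional -u → thinitskhu.
Attach person 1st person -thom → thinitskhuthom.
Attach number plural -ve → thinitskhuthomve.
Apply epenthesis: thinitskhuthomve → thinitsikhuthomive.

thinitsikhuthomive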